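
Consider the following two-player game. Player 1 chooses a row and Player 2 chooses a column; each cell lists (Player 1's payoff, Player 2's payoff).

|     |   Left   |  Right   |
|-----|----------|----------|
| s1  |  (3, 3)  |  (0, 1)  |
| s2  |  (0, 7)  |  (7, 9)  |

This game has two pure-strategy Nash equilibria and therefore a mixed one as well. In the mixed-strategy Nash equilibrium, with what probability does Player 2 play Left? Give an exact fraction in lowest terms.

7/10

Player 2's mix q on Left must make Player 1 indifferent between s1 and s2.
Player 1's payoff from s1: 3q + 0(1−q). From s2: 0q + 7(1−q).
Set equal: 3q = 7(1−q) → q = 7/10.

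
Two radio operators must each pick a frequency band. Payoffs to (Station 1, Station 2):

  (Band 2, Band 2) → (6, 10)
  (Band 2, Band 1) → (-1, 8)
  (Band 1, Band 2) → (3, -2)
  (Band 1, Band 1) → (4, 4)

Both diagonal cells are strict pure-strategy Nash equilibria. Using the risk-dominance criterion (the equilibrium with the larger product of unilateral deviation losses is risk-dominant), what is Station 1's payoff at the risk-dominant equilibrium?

At both Band 2: Station 1 loses 6 − 3 = 3 by deviating; Station 2 loses 10 − 8 = 2. Product = 3·2 = 6.
At both Band 1: Station 1 loses 4 − (-1) = 5 by deviating; Station 2 loses 4 − (-2) = 6. Product = 5·6 = 30.
30 > 6, so both Band 1 is risk-dominant. Station 1's payoff there is 4.

4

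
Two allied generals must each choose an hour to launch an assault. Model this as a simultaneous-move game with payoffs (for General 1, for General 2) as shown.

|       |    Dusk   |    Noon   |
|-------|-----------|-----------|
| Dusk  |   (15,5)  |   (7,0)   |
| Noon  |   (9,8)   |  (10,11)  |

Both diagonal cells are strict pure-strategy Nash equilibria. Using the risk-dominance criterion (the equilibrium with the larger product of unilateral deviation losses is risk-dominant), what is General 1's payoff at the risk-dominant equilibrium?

15

At both Dusk: General 1 loses 15 − 9 = 6 by deviating; General 2 loses 5 − 0 = 5. Product = 6·5 = 30.
At both Noon: General 1 loses 10 − 7 = 3 by deviating; General 2 loses 11 − 8 = 3. Product = 3·3 = 9.
30 > 9, so both Dusk is risk-dominant. General 1's payoff there is 15.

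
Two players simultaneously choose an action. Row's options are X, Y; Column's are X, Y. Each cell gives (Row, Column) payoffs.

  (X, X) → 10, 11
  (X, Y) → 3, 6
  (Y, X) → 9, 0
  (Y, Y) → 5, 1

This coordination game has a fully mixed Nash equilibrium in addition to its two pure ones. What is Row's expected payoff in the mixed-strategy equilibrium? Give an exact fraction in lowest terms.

Column mixes with probability q on X, chosen so Row is indifferent: 10q + 3(1−q) = 9q + 5(1−q) gives q = 2/3.
Row's expected payoff (from either row, since indifferent) is 10·2/3 + 3·1/3 = 23/3.

23/3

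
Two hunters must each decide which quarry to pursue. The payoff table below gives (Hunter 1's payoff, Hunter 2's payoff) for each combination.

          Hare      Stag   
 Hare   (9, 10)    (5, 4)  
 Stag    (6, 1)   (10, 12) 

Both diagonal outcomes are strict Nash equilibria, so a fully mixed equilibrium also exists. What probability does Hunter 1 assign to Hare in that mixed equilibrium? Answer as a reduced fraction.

11/17

Hunter 1's mix p on Hare must make Hunter 2 indifferent between Hare and Stag.
Hunter 2's payoff from Hare: 10p + 1(1−p). From Stag: 4p + 12(1−p).
Set equal: 6p = 11(1−p) → p = 11/17.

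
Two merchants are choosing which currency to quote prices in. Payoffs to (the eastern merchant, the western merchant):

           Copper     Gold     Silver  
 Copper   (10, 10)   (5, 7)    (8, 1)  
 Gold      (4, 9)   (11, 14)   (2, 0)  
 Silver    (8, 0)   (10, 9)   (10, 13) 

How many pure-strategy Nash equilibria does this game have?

3

Both Copper: the eastern merchant gets 10 (best alternative 8); the western merchant gets 10 (best alternative 7). Neither deviates — NE.
Both Gold: the eastern merchant gets 11 (best alternative 10); the western merchant gets 14 (best alternative 9). Neither deviates — NE.
Both Silver: the eastern merchant gets 10 (best alternative 8); the western merchant gets 13 (best alternative 9). Neither deviates — NE.
(Silver, Copper) is not a NE: the eastern merchant would switch to Copper (10 > 8).
No other cell survives both best-response checks, so there are 3 pure NE.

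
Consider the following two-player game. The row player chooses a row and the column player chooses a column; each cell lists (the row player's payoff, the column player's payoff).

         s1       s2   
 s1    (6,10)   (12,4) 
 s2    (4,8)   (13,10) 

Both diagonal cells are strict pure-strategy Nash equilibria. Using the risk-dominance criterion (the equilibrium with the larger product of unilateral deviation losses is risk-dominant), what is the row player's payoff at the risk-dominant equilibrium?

6

At both s1: the row player loses 6 − 4 = 2 by deviating; the column player loses 10 − 4 = 6. Product = 2·6 = 12.
At both s2: the row player loses 13 − 12 = 1 by deviating; the column player loses 10 − 8 = 2. Product = 1·2 = 2.
12 > 2, so both s1 is risk-dominant. The row player's payoff there is 6.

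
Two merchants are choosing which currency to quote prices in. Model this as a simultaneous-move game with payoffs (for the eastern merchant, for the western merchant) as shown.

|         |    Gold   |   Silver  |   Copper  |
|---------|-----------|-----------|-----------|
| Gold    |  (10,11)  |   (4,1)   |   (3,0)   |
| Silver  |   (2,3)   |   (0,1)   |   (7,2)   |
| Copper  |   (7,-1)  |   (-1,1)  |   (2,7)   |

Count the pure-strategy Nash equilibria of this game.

Both Gold: the eastern merchant gets 10 (best alternative 7); the western merchant gets 11 (best alternative 1). Neither deviates — NE.
Both Silver is not a NE: the eastern merchant would switch to Gold (4 > 0).
No other cell survives both best-response checks, so there is 1 pure NE.

1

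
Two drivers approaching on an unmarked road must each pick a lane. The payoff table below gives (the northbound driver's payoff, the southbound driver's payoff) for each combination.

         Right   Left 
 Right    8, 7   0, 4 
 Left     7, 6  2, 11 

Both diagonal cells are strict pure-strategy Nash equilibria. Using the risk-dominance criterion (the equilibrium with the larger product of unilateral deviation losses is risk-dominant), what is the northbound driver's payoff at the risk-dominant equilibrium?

At both Right: the northbound driver loses 8 − 7 = 1 by deviating; the southbound driver loses 7 − 4 = 3. Product = 1·3 = 3.
At both Left: the northbound driver loses 2 − 0 = 2 by deviating; the southbound driver loses 11 − 6 = 5. Product = 2·5 = 10.
10 > 3, so both Left is risk-dominant. The northbound driver's payoff there is 2.

2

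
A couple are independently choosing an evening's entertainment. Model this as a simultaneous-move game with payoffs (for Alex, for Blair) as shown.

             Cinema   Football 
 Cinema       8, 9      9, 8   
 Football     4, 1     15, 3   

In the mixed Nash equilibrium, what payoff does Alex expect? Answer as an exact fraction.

Blair mixes with probability q on Cinema, chosen so Alex is indifferent: 8q + 9(1−q) = 4q + 15(1−q) gives q = 3/5.
Alex's expected payoff (from either row, since indifferent) is 8·3/5 + 9·2/5 = 42/5.

42/5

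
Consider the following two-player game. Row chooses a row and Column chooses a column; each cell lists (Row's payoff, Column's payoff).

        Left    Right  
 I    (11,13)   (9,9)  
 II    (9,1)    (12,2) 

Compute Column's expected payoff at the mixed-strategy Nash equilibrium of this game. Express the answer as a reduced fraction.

17/5

Row mixes with probability p on I, chosen so Column is indifferent: 13p + 1(1−p) = 9p + 2(1−p) gives p = 1/5.
Column's expected payoff is 13·1/5 + 1·4/5 = 17/5.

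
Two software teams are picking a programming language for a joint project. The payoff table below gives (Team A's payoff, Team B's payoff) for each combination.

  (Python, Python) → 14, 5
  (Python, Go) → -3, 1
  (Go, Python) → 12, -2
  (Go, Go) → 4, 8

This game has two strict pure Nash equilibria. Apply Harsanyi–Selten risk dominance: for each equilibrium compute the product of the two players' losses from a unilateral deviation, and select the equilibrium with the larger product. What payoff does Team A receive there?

4

At both Python: Team A loses 14 − 12 = 2 by deviating; Team B loses 5 − 1 = 4. Product = 2·4 = 8.
At both Go: Team A loses 4 − (-3) = 7 by deviating; Team B loses 8 − (-2) = 10. Product = 7·10 = 70.
70 > 8, so both Go is risk-dominant. Team A's payoff there is 4.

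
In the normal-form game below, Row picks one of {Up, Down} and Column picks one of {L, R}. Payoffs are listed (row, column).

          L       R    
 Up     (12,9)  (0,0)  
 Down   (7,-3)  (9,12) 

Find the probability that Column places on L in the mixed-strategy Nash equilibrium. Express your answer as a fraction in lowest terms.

Column's mix q on L must make Row indifferent between Up and Down.
Row's payoff from Up: 12q + 0(1−q). From Down: 7q + 9(1−q).
Set equal: 5q = 9(1−q) → q = 9/14.

9/14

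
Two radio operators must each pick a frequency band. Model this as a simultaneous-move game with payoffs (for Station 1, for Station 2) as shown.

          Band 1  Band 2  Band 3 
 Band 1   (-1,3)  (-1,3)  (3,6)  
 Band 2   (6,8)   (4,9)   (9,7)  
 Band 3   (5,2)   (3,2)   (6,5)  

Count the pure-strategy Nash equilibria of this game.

Both Band 2: Station 1 gets 4 (best alternative 3); Station 2 gets 9 (best alternative 8). Neither deviates — NE.
Both Band 3 is not a NE: Station 1 would switch to Band 2 (9 > 6).
No other cell survives both best-response checks, so there is 1 pure NE.

1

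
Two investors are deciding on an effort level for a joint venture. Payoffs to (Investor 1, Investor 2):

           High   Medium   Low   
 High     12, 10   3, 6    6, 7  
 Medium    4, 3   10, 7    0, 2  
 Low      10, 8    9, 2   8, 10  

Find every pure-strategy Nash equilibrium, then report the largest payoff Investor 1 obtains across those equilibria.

12

Both High is a pure NE (Investor 1: 12 ≥ 10; Investor 2: 10 ≥ 7). Investor 1 gets 12.
Both Medium is a pure NE (Investor 1: 10 ≥ 9; Investor 2: 7 ≥ 3). Investor 1 gets 10.
Both Low is a pure NE (Investor 1: 8 ≥ 6; Investor 2: 10 ≥ 8). Investor 1 gets 8.
Every other cell has a profitable deviation for at least one player. Highest of {12, 10, 8} is 12.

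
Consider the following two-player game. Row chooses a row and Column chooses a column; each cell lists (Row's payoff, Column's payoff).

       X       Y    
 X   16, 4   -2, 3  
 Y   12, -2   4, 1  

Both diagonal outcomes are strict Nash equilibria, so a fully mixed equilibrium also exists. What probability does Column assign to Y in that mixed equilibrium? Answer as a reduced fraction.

2/5

Column's mix q on X must make Row indifferent between X and Y.
Row's payoff from X: 16q + (-2)(1−q). From Y: 12q + 4(1−q).
Set equal: 4q = 6(1−q) → q = 6/10 = 3/5.
Probability on Y is 1 − 3/5 = 2/5.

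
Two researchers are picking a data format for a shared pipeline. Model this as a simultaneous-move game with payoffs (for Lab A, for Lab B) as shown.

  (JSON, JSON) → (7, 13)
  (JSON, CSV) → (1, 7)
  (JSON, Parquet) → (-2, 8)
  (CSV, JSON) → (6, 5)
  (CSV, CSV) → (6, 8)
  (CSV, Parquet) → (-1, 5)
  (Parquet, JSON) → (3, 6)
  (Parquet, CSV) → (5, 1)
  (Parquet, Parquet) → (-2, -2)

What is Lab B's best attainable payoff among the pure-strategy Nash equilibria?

13

Both JSON is a pure NE (Lab A: 7 ≥ 6; Lab B: 13 ≥ 8). Lab B gets 13.
Both CSV is a pure NE (Lab A: 6 ≥ 5; Lab B: 8 ≥ 5). Lab B gets 8.
Every other cell has a profitable deviation for at least one player. Highest of {13, 8} is 13.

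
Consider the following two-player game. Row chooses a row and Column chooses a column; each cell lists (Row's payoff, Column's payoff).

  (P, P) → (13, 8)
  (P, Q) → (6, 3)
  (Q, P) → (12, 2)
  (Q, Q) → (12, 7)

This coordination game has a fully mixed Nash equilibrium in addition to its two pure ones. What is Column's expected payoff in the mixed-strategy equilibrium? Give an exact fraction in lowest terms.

5

Row mixes with probability p on P, chosen so Column is indifferent: 8p + 2(1−p) = 3p + 7(1−p) gives p = 1/2.
Column's expected payoff is 8·1/2 + 2·1/2 = 5.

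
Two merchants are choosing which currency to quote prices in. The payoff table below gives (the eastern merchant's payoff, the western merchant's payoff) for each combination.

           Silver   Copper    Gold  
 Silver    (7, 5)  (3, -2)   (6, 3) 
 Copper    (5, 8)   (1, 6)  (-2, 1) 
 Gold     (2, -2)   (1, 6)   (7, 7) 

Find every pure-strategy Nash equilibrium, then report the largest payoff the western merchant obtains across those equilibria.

Both Silver is a pure NE (the eastern merchant: 7 ≥ 5; the western merchant: 5 ≥ 3). The western merchant gets 5.
Both Gold is a pure NE (the eastern merchant: 7 ≥ 6; the western merchant: 7 ≥ 6). The western merchant gets 7.
Every other cell has a profitable deviation for at least one player. Highest of {5, 7} is 7.

7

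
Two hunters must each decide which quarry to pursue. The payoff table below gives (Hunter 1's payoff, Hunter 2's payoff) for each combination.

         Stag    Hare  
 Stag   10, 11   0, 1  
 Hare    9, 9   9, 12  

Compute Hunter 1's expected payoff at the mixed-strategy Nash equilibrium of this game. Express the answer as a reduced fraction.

Hunter 2 mixes with probability q on Stag, chosen so Hunter 1 is indifferent: 10q + 0(1−q) = 9q + 9(1−q) gives q = 9/10.
Hunter 1's expected payoff (from either row, since indifferent) is 10·9/10 + 0·1/10 = 9.

9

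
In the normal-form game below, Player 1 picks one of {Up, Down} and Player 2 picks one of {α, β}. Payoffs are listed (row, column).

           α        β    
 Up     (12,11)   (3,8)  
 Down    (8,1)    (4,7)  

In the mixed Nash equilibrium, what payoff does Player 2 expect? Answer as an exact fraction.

23/3

Player 1 mixes with probability p on Up, chosen so Player 2 is indifferent: 11p + 1(1−p) = 8p + 7(1−p) gives p = 2/3.
Player 2's expected payoff is 11·2/3 + 1·1/3 = 23/3.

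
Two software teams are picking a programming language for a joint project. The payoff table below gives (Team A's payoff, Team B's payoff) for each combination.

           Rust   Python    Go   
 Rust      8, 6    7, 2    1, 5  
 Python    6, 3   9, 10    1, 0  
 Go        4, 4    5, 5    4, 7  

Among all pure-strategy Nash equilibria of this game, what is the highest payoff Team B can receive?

10

Both Rust is a pure NE (Team A: 8 ≥ 6; Team B: 6 ≥ 5). Team B gets 6.
Both Python is a pure NE (Team A: 9 ≥ 7; Team B: 10 ≥ 3). Team B gets 10.
Both Go is a pure NE (Team A: 4 ≥ 1; Team B: 7 ≥ 5). Team B gets 7.
Every other cell has a profitable deviation for at least one player. Highest of {6, 10, 7} is 10.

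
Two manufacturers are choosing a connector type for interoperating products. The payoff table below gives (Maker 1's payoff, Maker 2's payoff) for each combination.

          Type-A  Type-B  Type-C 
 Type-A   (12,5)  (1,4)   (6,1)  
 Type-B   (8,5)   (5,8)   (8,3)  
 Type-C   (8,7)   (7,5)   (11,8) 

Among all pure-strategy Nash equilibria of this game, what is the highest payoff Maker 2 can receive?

Both Type-A is a pure NE (Maker 1: 12 ≥ 8; Maker 2: 5 ≥ 4). Maker 2 gets 5.
Both Type-C is a pure NE (Maker 1: 11 ≥ 8; Maker 2: 8 ≥ 7). Maker 2 gets 8.
Every other cell has a profitable deviation for at least one player. Highest of {5, 8} is 8.

8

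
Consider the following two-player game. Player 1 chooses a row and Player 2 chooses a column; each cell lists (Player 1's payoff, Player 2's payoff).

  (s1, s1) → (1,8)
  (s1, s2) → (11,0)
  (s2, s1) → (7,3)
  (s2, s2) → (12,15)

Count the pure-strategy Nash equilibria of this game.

1

Both s2: Player 1 gets 12 (best alternative 11); Player 2 gets 15 (best alternative 3). Neither deviates — NE.
Both s1 is not a NE: Player 1 would switch to s2 (7 > 1).
No other cell survives both best-response checks, so there is 1 pure NE.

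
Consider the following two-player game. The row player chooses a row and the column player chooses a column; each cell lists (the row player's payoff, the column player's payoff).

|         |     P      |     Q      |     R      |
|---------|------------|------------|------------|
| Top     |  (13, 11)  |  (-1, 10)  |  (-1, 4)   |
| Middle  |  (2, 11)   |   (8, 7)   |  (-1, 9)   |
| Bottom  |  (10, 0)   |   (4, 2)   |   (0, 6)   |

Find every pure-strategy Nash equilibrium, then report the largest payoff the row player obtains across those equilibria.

(Top, P) is a pure NE (the row player: 13 ≥ 10; the column player: 11 ≥ 10). The row player gets 13.
(Bottom, R) is a pure NE (the row player: 0 ≥ -1; the column player: 6 ≥ 2). The row player gets 0.
Every other cell has a profitable deviation for at least one player. Highest of {13, 0} is 13.

13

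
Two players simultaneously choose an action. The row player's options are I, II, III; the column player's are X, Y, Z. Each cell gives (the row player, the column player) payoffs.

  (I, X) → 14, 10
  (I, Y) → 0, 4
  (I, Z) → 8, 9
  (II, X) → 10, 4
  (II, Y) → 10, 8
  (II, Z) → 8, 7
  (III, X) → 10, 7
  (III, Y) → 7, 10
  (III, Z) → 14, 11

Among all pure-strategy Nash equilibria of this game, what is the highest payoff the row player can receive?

(I, X) is a pure NE (the row player: 14 ≥ 10; the column player: 10 ≥ 9). The row player gets 14.
(II, Y) is a pure NE (the row player: 10 ≥ 7; the column player: 8 ≥ 7). The row player gets 10.
(III, Z) is a pure NE (the row player: 14 ≥ 8; the column player: 11 ≥ 10). The row player gets 14.
Every other cell has a profitable deviation for at least one player. Highest of {14, 10, 14} is 14.

14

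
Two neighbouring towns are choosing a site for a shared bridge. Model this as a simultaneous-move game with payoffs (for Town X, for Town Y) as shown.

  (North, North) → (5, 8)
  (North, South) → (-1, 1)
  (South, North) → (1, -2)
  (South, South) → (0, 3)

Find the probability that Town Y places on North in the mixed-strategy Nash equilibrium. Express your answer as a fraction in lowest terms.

Town Y's mix q on North must make Town X indifferent between North and South.
Town X's payoff from North: 5q + (-1)(1−q). From South: 1q + 0(1−q).
Set equal: 4q = 1(1−q) → q = 1/5.

1/5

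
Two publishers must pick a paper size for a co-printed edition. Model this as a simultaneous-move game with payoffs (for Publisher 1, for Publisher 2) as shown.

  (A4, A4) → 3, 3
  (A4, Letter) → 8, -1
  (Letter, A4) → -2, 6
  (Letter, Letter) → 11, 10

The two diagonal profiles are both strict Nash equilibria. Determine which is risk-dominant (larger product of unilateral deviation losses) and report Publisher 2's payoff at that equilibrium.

3

At both A4: Publisher 1 loses 3 − (-2) = 5 by deviating; Publisher 2 loses 3 − (-1) = 4. Product = 5·4 = 20.
At both Letter: Publisher 1 loses 11 − 8 = 3 by deviating; Publisher 2 loses 10 − 6 = 4. Product = 3·4 = 12.
20 > 12, so both A4 is risk-dominant. Publisher 2's payoff there is 3.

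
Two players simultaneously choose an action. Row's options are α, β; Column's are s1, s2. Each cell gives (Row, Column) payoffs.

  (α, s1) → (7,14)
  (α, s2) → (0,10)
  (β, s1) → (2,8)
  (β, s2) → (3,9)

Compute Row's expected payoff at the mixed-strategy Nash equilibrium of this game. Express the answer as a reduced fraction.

Column mixes with probability q on s1, chosen so Row is indifferent: 7q + 0(1−q) = 2q + 3(1−q) gives q = 3/8.
Row's expected payoff (from either row, since indifferent) is 7·3/8 + 0·5/8 = 21/8.

21/8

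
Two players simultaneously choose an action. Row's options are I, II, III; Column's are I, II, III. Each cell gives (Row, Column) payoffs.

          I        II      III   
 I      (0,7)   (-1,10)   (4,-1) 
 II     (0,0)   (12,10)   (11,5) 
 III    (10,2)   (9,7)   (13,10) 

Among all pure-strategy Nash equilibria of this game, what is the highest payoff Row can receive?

Both II is a pure NE (Row: 12 ≥ 9; Column: 10 ≥ 5). Row gets 12.
Both III is a pure NE (Row: 13 ≥ 11; Column: 10 ≥ 7). Row gets 13.
Every other cell has a profitable deviation for at least one player. Highest of {12, 13} is 13.

13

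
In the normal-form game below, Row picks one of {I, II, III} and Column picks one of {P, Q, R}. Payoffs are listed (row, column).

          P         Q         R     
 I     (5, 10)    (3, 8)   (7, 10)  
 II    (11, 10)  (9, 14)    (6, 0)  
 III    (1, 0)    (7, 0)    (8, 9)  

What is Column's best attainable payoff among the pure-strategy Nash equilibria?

(II, Q) is a pure NE (Row: 9 ≥ 7; Column: 14 ≥ 10). Column gets 14.
(III, R) is a pure NE (Row: 8 ≥ 7; Column: 9 ≥ 0). Column gets 9.
Every other cell has a profitable deviation for at least one player. Highest of {14, 9} is 14.

14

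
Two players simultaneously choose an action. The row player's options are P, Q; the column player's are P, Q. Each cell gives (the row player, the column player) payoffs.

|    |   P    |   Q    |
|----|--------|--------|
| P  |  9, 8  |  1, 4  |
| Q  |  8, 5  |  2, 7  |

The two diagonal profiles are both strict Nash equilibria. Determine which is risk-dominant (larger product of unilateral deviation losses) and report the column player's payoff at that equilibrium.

8

At both P: the row player loses 9 − 8 = 1 by deviating; the column player loses 8 − 4 = 4. Product = 1·4 = 4.
At both Q: the row player loses 2 − 1 = 1 by deviating; the column player loses 7 − 5 = 2. Product = 1·2 = 2.
4 > 2, so both P is risk-dominant. The column player's payoff there is 8.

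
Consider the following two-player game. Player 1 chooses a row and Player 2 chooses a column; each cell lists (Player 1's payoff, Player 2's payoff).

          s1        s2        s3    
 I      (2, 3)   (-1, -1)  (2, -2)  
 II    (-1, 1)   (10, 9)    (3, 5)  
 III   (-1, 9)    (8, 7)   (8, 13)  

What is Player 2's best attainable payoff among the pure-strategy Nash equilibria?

13

(I, s1) is a pure NE (Player 1: 2 ≥ -1; Player 2: 3 ≥ -1). Player 2 gets 3.
(II, s2) is a pure NE (Player 1: 10 ≥ 8; Player 2: 9 ≥ 5). Player 2 gets 9.
(III, s3) is a pure NE (Player 1: 8 ≥ 3; Player 2: 13 ≥ 9). Player 2 gets 13.
Every other cell has a profitable deviation for at least one player. Highest of {3, 9, 13} is 13.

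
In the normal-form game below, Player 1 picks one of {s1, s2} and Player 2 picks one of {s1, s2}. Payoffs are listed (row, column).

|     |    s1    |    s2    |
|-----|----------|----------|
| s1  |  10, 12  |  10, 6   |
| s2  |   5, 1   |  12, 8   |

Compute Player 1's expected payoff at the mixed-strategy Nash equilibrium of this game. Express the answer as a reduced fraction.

Player 2 mixes with probability q on s1, chosen so Player 1 is indifferent: 10q + 10(1−q) = 5q + 12(1−q) gives q = 2/7.
Player 1's expected payoff (from either row, since indifferent) is 10·2/7 + 10·5/7 = 10.

10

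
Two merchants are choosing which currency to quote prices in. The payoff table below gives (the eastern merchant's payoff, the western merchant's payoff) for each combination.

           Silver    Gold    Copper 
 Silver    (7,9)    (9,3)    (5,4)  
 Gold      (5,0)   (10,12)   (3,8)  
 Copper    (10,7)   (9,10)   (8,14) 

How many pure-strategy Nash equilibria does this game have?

2

Both Gold: the eastern merchant gets 10 (best alternative 9); the western merchant gets 12 (best alternative 8). Neither deviates — NE.
Both Copper: the eastern merchant gets 8 (best alternative 5); the western merchant gets 14 (best alternative 10). Neither deviates — NE.
Both Silver is not a NE: the eastern merchant would switch to Copper (10 > 7).
No other cell survives both best-response checks, so there are 2 pure NE.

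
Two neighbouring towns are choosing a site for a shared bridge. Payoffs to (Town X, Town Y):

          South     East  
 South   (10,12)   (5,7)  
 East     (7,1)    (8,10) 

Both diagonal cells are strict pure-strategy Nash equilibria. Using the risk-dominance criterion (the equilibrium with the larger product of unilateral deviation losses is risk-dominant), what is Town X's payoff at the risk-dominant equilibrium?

At both South: Town X loses 10 − 7 = 3 by deviating; Town Y loses 12 − 7 = 5. Product = 3·5 = 15.
At both East: Town X loses 8 − 5 = 3 by deviating; Town Y loses 10 − 1 = 9. Product = 3·9 = 27.
27 > 15, so both East is risk-dominant. Town X's payoff there is 8.

8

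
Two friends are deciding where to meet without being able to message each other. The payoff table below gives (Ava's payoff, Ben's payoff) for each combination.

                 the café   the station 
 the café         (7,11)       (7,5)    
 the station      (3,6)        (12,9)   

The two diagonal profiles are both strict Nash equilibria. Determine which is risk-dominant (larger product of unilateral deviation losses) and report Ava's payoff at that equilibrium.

7

At both the café: Ava loses 7 − 3 = 4 by deviating; Ben loses 11 − 5 = 6. Product = 4·6 = 24.
At both the station: Ava loses 12 − 7 = 5 by deviating; Ben loses 9 − 6 = 3. Product = 5·3 = 15.
24 > 15, so both the café is risk-dominant. Ava's payoff there is 7.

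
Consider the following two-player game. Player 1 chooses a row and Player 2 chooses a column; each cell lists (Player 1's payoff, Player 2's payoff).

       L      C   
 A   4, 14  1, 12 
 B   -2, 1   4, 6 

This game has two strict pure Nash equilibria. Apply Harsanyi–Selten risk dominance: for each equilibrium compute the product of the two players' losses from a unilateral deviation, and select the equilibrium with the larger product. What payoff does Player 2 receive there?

6

At (A, L): Player 1 loses 4 − (-2) = 6 by deviating; Player 2 loses 14 − 12 = 2. Product = 6·2 = 12.
At (B, C): Player 1 loses 4 − 1 = 3 by deviating; Player 2 loses 6 − 1 = 5. Product = 3·5 = 15.
15 > 12, so (B, C) is risk-dominant. Player 2's payoff there is 6.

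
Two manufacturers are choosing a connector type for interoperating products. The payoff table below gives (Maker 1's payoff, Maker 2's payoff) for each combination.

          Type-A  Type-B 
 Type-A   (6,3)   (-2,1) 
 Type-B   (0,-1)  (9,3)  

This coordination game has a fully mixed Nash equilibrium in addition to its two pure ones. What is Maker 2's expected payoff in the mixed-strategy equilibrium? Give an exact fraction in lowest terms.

Maker 1 mixes with probability p on Type-A, chosen so Maker 2 is indifferent: 3p + (-1)(1−p) = 1p + 3(1−p) gives p = 2/3.
Maker 2's expected payoff is 3·2/3 + (-1)·1/3 = 5/3.

5/3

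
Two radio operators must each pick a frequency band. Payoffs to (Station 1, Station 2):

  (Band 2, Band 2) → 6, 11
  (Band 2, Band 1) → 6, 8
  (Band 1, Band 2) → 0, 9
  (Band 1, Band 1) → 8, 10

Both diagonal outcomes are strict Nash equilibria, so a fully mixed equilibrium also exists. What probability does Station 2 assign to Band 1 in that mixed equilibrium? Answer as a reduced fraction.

Station 2's mix q on Band 2 must make Station 1 indifferent between Band 2 and Band 1.
Station 1's payoff from Band 2: 6q + 6(1−q). From Band 1: 0q + 8(1−q).
Set equal: 6q = 2(1−q) → q = 2/8 = 1/4.
Probability on Band 1 is 1 − 1/4 = 3/4.

3/4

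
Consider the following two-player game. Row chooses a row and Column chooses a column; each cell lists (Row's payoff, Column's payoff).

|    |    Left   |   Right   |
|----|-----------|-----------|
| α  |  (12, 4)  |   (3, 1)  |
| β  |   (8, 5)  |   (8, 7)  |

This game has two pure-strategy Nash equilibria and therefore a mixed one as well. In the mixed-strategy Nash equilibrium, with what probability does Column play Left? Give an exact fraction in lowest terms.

5/9

Column's mix q on Left must make Row indifferent between α and β.
Row's payoff from α: 12q + 3(1−q). From β: 8q + 8(1−q).
Set equal: 4q = 5(1−q) → q = 5/9.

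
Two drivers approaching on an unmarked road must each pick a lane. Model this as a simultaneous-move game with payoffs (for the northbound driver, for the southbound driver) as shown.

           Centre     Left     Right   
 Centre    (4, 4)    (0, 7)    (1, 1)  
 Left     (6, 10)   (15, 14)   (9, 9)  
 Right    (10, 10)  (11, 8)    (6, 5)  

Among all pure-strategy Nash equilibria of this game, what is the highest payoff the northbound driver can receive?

15

Both Left is a pure NE (the northbound driver: 15 ≥ 11; the southbound driver: 14 ≥ 10). The northbound driver gets 15.
(Right, Centre) is a pure NE (the northbound driver: 10 ≥ 6; the southbound driver: 10 ≥ 8). The northbound driver gets 10.
Every other cell has a profitable deviation for at least one player. Highest of {15, 10} is 15.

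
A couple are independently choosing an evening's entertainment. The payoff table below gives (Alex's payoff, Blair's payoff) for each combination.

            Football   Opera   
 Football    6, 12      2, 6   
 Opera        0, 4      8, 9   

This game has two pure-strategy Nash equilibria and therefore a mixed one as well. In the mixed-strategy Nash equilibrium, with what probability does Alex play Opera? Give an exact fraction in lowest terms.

6/11

Alex's mix p on Football must make Blair indifferent between Football and Opera.
Blair's payoff from Football: 12p + 4(1−p). From Opera: 6p + 9(1−p).
Set equal: 6p = 5(1−p) → p = 5/11.
Probability on Opera is 1 − 5/11 = 6/11.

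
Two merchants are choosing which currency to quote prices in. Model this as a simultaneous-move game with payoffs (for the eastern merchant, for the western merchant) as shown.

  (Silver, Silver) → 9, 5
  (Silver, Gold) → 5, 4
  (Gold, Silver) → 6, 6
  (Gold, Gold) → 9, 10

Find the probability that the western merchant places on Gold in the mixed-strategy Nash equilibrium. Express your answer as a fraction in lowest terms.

3/7

The western merchant's mix q on Silver must make the eastern merchant indifferent between Silver and Gold.
The eastern merchant's payoff from Silver: 9q + 5(1−q). From Gold: 6q + 9(1−q).
Set equal: 3q = 4(1−q) → q = 4/7.
Probability on Gold is 1 − 4/7 = 3/7.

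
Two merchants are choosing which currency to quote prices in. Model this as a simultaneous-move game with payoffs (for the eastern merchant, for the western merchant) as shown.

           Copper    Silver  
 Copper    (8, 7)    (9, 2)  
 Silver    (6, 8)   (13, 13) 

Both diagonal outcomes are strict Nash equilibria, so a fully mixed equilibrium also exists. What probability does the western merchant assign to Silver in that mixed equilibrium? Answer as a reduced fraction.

The western merchant's mix q on Copper must make the eastern merchant indifferent between Copper and Silver.
The eastern merchant's payoff from Copper: 8q + 9(1−q). From Silver: 6q + 13(1−q).
Set equal: 2q = 4(1−q) → q = 4/6 = 2/3.
Probability on Silver is 1 − 2/3 = 1/3.

1/3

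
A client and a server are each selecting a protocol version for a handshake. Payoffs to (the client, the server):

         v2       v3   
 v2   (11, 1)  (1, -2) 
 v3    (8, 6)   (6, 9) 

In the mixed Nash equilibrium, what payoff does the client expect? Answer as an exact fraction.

The server mixes with probability q on v2, chosen so the client is indifferent: 11q + 1(1−q) = 8q + 6(1−q) gives q = 5/8.
The client's expected payoff (from either row, since indifferent) is 11·5/8 + 1·3/8 = 29/4.

29/4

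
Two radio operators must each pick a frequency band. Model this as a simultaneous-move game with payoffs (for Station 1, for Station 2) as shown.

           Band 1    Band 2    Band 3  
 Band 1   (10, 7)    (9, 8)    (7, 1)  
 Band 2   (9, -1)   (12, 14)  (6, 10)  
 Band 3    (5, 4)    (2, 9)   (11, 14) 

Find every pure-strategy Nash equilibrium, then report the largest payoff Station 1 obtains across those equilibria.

12

Both Band 2 is a pure NE (Station 1: 12 ≥ 9; Station 2: 14 ≥ 10). Station 1 gets 12.
Both Band 3 is a pure NE (Station 1: 11 ≥ 7; Station 2: 14 ≥ 9). Station 1 gets 11.
Every other cell has a profitable deviation for at least one player. Highest of {12, 11} is 12.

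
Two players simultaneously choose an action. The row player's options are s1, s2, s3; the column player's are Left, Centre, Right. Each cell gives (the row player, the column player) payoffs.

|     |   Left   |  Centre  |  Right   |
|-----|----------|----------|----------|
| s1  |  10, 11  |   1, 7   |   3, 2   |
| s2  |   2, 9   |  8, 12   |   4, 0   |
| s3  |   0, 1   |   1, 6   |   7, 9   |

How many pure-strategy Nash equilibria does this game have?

3

(s1, Left): the row player gets 10 (best alternative 2); the column player gets 11 (best alternative 7). Neither deviates — NE.
(s2, Centre): the row player gets 8 (best alternative 1); the column player gets 12 (best alternative 9). Neither deviates — NE.
(s3, Right): the row player gets 7 (best alternative 4); the column player gets 9 (best alternative 6). Neither deviates — NE.
(s1, Centre) is not a NE: the row player would switch to s2 (8 > 1).
No other cell survives both best-response checks, so there are 3 pure NE.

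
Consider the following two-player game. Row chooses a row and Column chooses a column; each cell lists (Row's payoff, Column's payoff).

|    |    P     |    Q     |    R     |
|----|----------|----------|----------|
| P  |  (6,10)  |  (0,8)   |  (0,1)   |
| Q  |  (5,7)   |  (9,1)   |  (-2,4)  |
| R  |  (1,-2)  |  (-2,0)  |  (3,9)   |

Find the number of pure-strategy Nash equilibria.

2

Both P: Row gets 6 (best alternative 5); Column gets 10 (best alternative 8). Neither deviates — NE.
Both R: Row gets 3 (best alternative 0); Column gets 9 (best alternative 0). Neither deviates — NE.
Both Q is not a NE: Column would switch to P (7 > 1).
No other cell survives both best-response checks, so there are 2 pure NE.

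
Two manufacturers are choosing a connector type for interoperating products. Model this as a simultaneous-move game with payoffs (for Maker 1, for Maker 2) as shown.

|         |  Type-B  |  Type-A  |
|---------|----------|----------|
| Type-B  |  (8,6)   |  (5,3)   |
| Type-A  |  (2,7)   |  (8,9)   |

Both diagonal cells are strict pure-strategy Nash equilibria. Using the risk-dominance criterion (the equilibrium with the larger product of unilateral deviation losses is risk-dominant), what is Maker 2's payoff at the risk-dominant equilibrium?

6

At both Type-B: Maker 1 loses 8 − 2 = 6 by deviating; Maker 2 loses 6 − 3 = 3. Product = 6·3 = 18.
At both Type-A: Maker 1 loses 8 − 5 = 3 by deviating; Maker 2 loses 9 − 7 = 2. Product = 3·2 = 6.
18 > 6, so both Type-B is risk-dominant. Maker 2's payoff there is 6.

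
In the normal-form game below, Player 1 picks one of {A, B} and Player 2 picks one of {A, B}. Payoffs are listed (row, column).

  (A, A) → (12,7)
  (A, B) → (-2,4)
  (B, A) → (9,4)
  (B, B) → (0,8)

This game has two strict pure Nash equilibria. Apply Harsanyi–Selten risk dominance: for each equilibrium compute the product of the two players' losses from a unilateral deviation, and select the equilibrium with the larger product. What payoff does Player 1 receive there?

12

At both A: Player 1 loses 12 − 9 = 3 by deviating; Player 2 loses 7 − 4 = 3. Product = 3·3 = 9.
At both B: Player 1 loses 0 − (-2) = 2 by deviating; Player 2 loses 8 − 4 = 4. Product = 2·4 = 8.
9 > 8, so both A is risk-dominant. Player 1's payoff there is 12.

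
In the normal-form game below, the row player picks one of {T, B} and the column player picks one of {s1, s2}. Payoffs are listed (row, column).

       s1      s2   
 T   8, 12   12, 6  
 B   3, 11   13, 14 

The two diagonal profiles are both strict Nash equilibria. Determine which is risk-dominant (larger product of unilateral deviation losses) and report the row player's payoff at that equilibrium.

8

At (T, s1): the row player loses 8 − 3 = 5 by deviating; the column player loses 12 − 6 = 6. Product = 5·6 = 30.
At (B, s2): the row player loses 13 − 12 = 1 by deviating; the column player loses 14 − 11 = 3. Product = 1·3 = 3.
30 > 3, so (T, s1) is risk-dominant. The row player's payoff there is 8.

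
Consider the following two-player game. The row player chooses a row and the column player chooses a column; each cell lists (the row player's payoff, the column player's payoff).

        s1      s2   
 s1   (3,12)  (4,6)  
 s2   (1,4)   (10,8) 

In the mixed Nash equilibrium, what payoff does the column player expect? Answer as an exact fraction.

36/5

The row player mixes with probability p on s1, chosen so the column player is indifferent: 12p + 4(1−p) = 6p + 8(1−p) gives p = 2/5.
The column player's expected payoff is 12·2/5 + 4·3/5 = 36/5.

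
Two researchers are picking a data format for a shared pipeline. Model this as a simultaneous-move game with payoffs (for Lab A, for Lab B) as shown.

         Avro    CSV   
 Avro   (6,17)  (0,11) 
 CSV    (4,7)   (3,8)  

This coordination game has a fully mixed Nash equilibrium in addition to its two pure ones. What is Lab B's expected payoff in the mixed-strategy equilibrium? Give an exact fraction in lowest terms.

59/7

Lab A mixes with probability p on Avro, chosen so Lab B is indifferent: 17p + 7(1−p) = 11p + 8(1−p) gives p = 1/7.
Lab B's expected payoff is 17·1/7 + 7·6/7 = 59/7.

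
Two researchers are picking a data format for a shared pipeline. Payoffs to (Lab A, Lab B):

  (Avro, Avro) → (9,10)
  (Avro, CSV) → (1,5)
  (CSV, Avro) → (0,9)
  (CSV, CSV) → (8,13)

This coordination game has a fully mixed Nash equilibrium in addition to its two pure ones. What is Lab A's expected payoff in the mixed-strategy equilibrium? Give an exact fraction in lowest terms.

9/2

Lab B mixes with probability q on Avro, chosen so Lab A is indifferent: 9q + 1(1−q) = 0q + 8(1−q) gives q = 7/16.
Lab A's expected payoff (from either row, since indifferent) is 9·7/16 + 1·9/16 = 9/2.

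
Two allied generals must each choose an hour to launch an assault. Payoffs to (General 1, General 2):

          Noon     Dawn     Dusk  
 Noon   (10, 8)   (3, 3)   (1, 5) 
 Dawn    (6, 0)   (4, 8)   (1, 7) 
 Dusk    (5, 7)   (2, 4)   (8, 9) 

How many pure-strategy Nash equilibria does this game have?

Both Noon: General 1 gets 10 (best alternative 6); General 2 gets 8 (best alternative 5). Neither deviates — NE.
Both Dawn: General 1 gets 4 (best alternative 3); General 2 gets 8 (best alternative 7). Neither deviates — NE.
Both Dusk: General 1 gets 8 (best alternative 1); General 2 gets 9 (best alternative 7). Neither deviates — NE.
(Dusk, Dawn) is not a NE: General 1 would switch to Dawn (4 > 2).
No other cell survives both best-response checks, so there are 3 pure NE.

3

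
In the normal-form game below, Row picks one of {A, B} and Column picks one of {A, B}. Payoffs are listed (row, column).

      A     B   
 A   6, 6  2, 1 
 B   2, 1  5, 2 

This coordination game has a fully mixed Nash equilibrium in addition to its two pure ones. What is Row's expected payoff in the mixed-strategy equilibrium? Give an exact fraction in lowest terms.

26/7

Column mixes with probability q on A, chosen so Row is indifferent: 6q + 2(1−q) = 2q + 5(1−q) gives q = 3/7.
Row's expected payoff (from either row, since indifferent) is 6·3/7 + 2·4/7 = 26/7.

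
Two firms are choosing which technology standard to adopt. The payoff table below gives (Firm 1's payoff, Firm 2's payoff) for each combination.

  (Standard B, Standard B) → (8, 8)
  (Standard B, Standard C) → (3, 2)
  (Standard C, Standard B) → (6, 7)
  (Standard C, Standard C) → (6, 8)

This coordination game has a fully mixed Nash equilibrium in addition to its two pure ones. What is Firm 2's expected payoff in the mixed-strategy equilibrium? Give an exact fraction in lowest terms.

Firm 1 mixes with probability p on Standard B, chosen so Firm 2 is indifferent: 8p + 7(1−p) = 2p + 8(1−p) gives p = 1/7.
Firm 2's expected payoff is 8·1/7 + 7·6/7 = 50/7.

50/7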